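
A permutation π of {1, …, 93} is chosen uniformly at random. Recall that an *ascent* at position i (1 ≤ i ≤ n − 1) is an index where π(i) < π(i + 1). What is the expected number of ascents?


Write X = Σ X_I over i = 1, …, 92, with X_I the indicator of one ascent.
There are 92 indicators.
For each fixed i, the pair (π(i), π(i+1)) is a uniformly random ordered pair of distinct values from {1, …, 93}; by symmetry P[π(i) < π(i+1)] = 1/2.
By linearity: E[X] = 92 · (1/2) = (93 − 1) · (1/2) = 46 ≈ 46.0000.

E[X] = 46 = 46.0000.


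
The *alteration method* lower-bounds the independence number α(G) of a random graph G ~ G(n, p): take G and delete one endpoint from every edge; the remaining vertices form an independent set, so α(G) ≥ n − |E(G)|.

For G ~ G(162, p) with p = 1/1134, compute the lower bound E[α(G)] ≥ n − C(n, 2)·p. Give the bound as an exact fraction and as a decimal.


E[|E(G)|] = C(162, 2)·p = 13041 · (1/1134) = 23/2.
E[α(G)] ≥ n − E[|E(G)|] = 162 − 23/2 = 301/2.
Numerically: ≈ 150.500000.
(This is only a lower bound; the true E[α(G)] may be larger.)

E[α(G)] ≥ 301/2 ≈ 150.500000.


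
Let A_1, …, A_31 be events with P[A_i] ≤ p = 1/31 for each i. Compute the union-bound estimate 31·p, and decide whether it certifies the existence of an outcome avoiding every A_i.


Union bound: P[∪_{i=1}^{31} A_i] ≤ Σ_i P[A_i] ≤ 31·p = 31·(1/31) = 1.
Numerically: 1 ≈ 1.00000.
Is 1 < 1? NO.
Since the bound 1 is ≥ 1, the union bound is uninformative here; it does NOT by itself certify existence.

31·p = 1 ≈ 1.00000; existence NOT certified by the union bound.


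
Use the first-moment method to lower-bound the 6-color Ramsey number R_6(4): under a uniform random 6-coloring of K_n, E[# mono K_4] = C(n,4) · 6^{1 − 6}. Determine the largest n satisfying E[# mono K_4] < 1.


We need C(n, 4) · 6^{1 − 6} < 1, i.e. C(n, 4) < 6^{6 − 1} = 7776.
Check values of n near the boundary:
  n = 17: C(17, 4) = 2380; 2380 < 7776? YES
  n = 18: C(18, 4) = 3060; 3060 < 7776? YES
  n = 19: C(19, 4) = 3876; 3876 < 7776? YES
  n = 20: C(20, 4) = 4845; 4845 < 7776? YES
  n = 21: C(21, 4) = 5985; 5985 < 7776? YES
  n = 22: C(22, 4) = 7315; 7315 < 7776? YES
  n = 23: C(23, 4) = 8855; 8855 < 7776? NO
  n = 24: C(24, 4) = 10626; 10626 < 7776? NO
The largest n with C(n, 4) < 7776 is n = 22 (where E[X] = 7315/7776 ≈ 0.9407150). Hence R_6(4) > 22, i.e. R_6(4) ≥ 23.

Largest n = 22; hence R_6(4) > 22.


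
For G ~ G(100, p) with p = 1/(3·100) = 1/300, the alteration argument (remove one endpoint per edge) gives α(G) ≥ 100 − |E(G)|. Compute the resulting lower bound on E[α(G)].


E[|E(G)|] = C(100, 2)·p = 4950 · (1/300) = 33/2.
E[α(G)] ≥ n − E[|E(G)|] = 100 − 33/2 = 167/2.
Numerically: ≈ 83.500000.
(This is only a lower bound; the true E[α(G)] may be larger.)

E[α(G)] ≥ 167/2 ≈ 83.500000.


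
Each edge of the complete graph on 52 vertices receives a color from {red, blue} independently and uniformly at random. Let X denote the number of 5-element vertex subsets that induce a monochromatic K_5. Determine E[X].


Let X = Σ_S X_S over the C(52, 5) = 2598960 subsets S of size 5, where X_S = 1 if the K_5 on S is monochromatic.
For a fixed S, the K_5 on S has C(5, 2) = 10 edges. P[all 10 edges red] = (1/2)^10, and likewise for blue, so P[monochromatic] = 2·(1/2)^10 = 2^{1 − 10} = 1/512.
By linearity of expectation: E[X] = C(52, 5) · 2^{1 − 10} = 2598960 · 1/512 = 162435/32.
Numerically: E[X] ≈ 5076.09375.

E[X] = C(52,5)·2^(1−C(5,2)) = 162435/32 ≈ 5076.09375.


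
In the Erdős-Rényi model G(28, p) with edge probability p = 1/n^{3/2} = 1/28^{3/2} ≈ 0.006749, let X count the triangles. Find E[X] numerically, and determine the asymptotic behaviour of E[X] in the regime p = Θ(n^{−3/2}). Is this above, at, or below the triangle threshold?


Number of potential triangles: C(28, 3) = 3276.
Each occurs with probability p³ ≈ (0.006749)³ ≈ 3.074602e-07.
By linearity: E[X] = C(28, 3)·p³ ≈ 3276 · 3.074602e-07 ≈ 0.0010.
Since α = 3/2 > 1, p = c/n^{3/2} = o(1/n) is below the triangle threshold p ~ 1/n. Asymptotically E[X] ~ (c³/6)·n^{3(1−α)} = (1³/6)·n^{-1.5} → 0, so by Markov's inequality G has no triangles w.h.p.

E[X] ≈ 0.0010; in regime p = Θ(1/n^{3/2}) E[X] tends to 0 (below the triangle threshold p ~ 1/n).


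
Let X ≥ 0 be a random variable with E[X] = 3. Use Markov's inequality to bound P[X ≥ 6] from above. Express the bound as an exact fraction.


μ = E[X] = 3, a = 6.
Markov: P[X ≥ 6] ≤ μ/a = (3)/6 = 1/2.
Numerically: ≈ 0.500.
(Since a = 6 > μ = 3.000, the bound 1/2 is < 1 and informative.)

P[X ≥ 6] ≤ 1/2 ≈ 0.500.


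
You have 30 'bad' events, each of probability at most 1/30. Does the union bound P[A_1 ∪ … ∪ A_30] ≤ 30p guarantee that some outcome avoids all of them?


Union bound: P[∪_{i=1}^{30} A_i] ≤ Σ_i P[A_i] ≤ 30·p = 30·(1/30) = 1.
Numerically: 1 ≈ 1.0000000.
Is 1 < 1? NO.
Since the bound 1 is ≥ 1, the union bound is uninformative here; it does NOT by itself certify existence.

30·p = 1 ≈ 1.0000000; existence NOT certified by the union bound.


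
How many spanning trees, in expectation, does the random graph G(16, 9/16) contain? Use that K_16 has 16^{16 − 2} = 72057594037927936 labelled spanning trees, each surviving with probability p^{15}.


K_16 has 16^{16 − 2} = 72057594037927936 labelled spanning trees.
For each such spanning tree H, let X_H = 1 if all 15 edges of H are present in G. Then P[X_H = 1] = p^{15} = (9/16)^{15} = 205891132094649/1152921504606846976.
By linearity of expectation: E[X] = Σ_H E[X_H] = 72057594037927936 · p^{15} = 72057594037927936 · 205891132094649/1152921504606846976 = 205891132094649/16.
Numerically: E[X] ≈ 1.287e+13.

E[X] = 72057594037927936 · (9/16)^{15} = 205891132094649/16 ≈ 1.287e+13.


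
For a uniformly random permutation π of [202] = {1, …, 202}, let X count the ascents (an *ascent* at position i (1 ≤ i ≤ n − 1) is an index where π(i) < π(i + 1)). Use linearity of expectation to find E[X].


Write X = Σ X_I over i = 1, …, 201, with X_I the indicator of one ascent.
There are 201 indicators.
For each fixed i, the pair (π(i), π(i+1)) is a uniformly random ordered pair of distinct values from {1, …, 202}; by symmetry P[π(i) < π(i+1)] = 1/2.
By linearity: E[X] = 201 · (1/2) = (202 − 1) · (1/2) = 201/2 ≈ 100.50000.

E[X] = 201/2 = 100.50000.


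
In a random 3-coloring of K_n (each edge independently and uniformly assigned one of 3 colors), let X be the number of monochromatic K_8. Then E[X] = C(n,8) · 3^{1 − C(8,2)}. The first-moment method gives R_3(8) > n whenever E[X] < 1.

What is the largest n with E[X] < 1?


We need C(n, 8) · 3^{1 − 28} < 1, i.e. C(n, 8) < 3^{28 − 1} = 7625597484987.
Check values of n near the boundary:
  n = 150: C(150, 8) = 5257211409450; 5257211409450 < 7625597484987? YES
  n = 151: C(151, 8) = 5551321138650; 5551321138650 < 7625597484987? YES
  n = 152: C(152, 8) = 5859727868575; 5859727868575 < 7625597484987? YES
  n = 153: C(153, 8) = 6183023199255; 6183023199255 < 7625597484987? YES
  n = 154: C(154, 8) = 6521818990995; 6521818990995 < 7625597484987? YES
  n = 155: C(155, 8) = 6876747915675; 6876747915675 < 7625597484987? YES
  n = 156: C(156, 8) = 7248464019225; 7248464019225 < 7625597484987? YES
  n = 157: C(157, 8) = 7637643295425; 7637643295425 < 7625597484987? NO
The largest n with C(n, 8) < 7625597484987 is n = 156 (where E[X] = 805384891025/847288609443 ≈ 0.951). Hence R_3(8) > 156, i.e. R_3(8) ≥ 157.

Largest n = 156; hence R_3(8) > 156.


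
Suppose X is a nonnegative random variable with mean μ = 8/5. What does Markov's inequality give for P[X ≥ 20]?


μ = E[X] = 8/5, a = 20.
Markov: P[X ≥ 20] ≤ μ/a = (8/5)/20 = 2/25.
Numerically: ≈ 0.08000.
(Since a = 20 > μ = 1.60000, the bound 2/25 is < 1 and informative.)

P[X ≥ 20] ≤ 2/25 ≈ 0.08000.


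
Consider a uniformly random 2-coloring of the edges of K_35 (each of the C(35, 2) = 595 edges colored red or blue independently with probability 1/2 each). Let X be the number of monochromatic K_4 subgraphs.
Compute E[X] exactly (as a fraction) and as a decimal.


Let X = Σ_S X_S over the C(35, 4) = 52360 subsets S of size 4, where X_S = 1 if the K_4 on S is monochromatic.
For a fixed S, the K_4 on S has C(4, 2) = 6 edges. P[all 6 edges red] = (1/2)^6, and likewise for blue, so P[monochromatic] = 2·(1/2)^6 = 2^{1 − 6} = 1/32.
Summing: E[X] = C(35, 4) · 2^{1 − 6} = 52360 · 1/32 = 6545/4.
Numerically: E[X] ≈ 1636.25000.

E[X] = C(35,4)·2^(1−C(4,2)) = 6545/4 ≈ 1636.25000.


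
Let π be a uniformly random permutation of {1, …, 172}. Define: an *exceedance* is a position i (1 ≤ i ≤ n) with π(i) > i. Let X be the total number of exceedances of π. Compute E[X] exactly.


Write X = Σ_{i=1}^{172} X_i, where X_i = 1_{π(i) > i}.
For each fixed i, π(i) is uniform over {1, …, 172} (marginal of a uniform permutation), so P[π(i) > i] = (n − i)/n. Summing: Σ_{i=1}^{172} (n − i)/n = (0 + 1 + … + 171)/172 = 172(172 − 1)/(2·172) = (172 − 1)/2.
Hence E[X] = Σ_{i=1}^{172} (172 − i)/172 = 171/2 ≈ 85.500000.

E[X] = 171/2 = 85.500000.


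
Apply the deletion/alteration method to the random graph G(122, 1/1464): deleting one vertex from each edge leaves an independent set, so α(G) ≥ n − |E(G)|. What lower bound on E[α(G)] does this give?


E[|E(G)|] = C(122, 2)·p = 7381 · (1/1464) = 121/24.
E[α(G)] ≥ n − E[|E(G)|] = 122 − 121/24 = 2807/24.
Numerically: ≈ 116.9583.
(This is only a lower bound; the true E[α(G)] may be larger.)

E[α(G)] ≥ 2807/24 ≈ 116.9583.


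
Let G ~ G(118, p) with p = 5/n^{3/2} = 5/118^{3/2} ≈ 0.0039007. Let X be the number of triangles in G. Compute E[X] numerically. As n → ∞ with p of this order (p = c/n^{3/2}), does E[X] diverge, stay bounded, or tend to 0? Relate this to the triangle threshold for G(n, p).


Number of potential triangles: C(118, 3) = 266916.
Each occurs with probability p³ ≈ (0.0039007)³ ≈ 5.9352768e-08.
By linearity: E[X] = C(118, 3)·p³ ≈ 266916 · 5.9352768e-08 ≈ 0.01584.
Since α = 3/2 > 1, p = c/n^{3/2} = o(1/n) is below the triangle threshold p ~ 1/n. Asymptotically E[X] ~ (c³/6)·n^{3(1−α)} = (5³/6)·n^{-1.5} → 0, so by Markov's inequality G has no triangles w.h.p.

E[X] ≈ 0.01584; in regime p = Θ(1/n^{3/2}) E[X] tends to 0 (below the triangle threshold p ~ 1/n).


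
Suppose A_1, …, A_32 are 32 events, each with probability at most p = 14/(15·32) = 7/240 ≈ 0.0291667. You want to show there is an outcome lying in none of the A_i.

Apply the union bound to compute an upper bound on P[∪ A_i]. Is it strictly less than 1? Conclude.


Union bound: P[∪_{i=1}^{32} A_i] ≤ Σ_i P[A_i] ≤ 32·p = 32·(7/240) = 14/15.
Numerically: 14/15 ≈ 0.9333333.
Is 14/15 < 1? YES.
Since P[∪ A_i] ≤ 14/15 < 1, the complement has P[∩ A_i^c] ≥ 1 − 14/15 = 1/15 > 0, so some outcome avoids every A_i.

32·p = 14/15 ≈ 0.9333333; existence CERTIFIED by the union bound.


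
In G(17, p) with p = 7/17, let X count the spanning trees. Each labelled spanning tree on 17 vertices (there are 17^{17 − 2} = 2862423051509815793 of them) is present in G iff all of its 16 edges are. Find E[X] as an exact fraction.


K_17 has 17^{17 − 2} = 2862423051509815793 labelled spanning trees.
For each such spanning tree H, let X_H = 1 if all 16 edges of H are present in G. Then P[X_H = 1] = p^{16} = (7/17)^{16} = 33232930569601/48661191875666868481.
By linearity: E[X] = Σ_H E[X_H] = 2862423051509815793 · p^{16} = 2862423051509815793 · 33232930569601/48661191875666868481 = 33232930569601/17.
Numerically: E[X] ≈ 1.95488e+12.

E[X] = 2862423051509815793 · (7/17)^{16} = 33232930569601/17 ≈ 1.95488e+12.


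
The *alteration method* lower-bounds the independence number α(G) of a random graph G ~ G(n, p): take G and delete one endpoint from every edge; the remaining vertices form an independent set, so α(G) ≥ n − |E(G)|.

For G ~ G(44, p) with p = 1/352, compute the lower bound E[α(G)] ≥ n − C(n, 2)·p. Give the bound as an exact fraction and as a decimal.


E[|E(G)|] = C(44, 2)·p = 946 · (1/352) = 43/16.
E[α(G)] ≥ n − E[|E(G)|] = 44 − 43/16 = 661/16.
Numerically: ≈ 41.312500.
(This is only a lower bound; the true E[α(G)] may be larger.)

E[α(G)] ≥ 661/16 ≈ 41.312500.


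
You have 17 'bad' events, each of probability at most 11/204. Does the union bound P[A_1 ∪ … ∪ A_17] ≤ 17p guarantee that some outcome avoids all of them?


Union bound: P[∪_{i=1}^{17} A_i] ≤ Σ_i P[A_i] ≤ 17·p = 17·(11/204) = 11/12.
Numerically: 11/12 ≈ 0.917.
Is 11/12 < 1? YES.
Since P[∪ A_i] ≤ 11/12 < 1, the complement has P[∩ A_i^c] ≥ 1 − 11/12 = 1/12 > 0, so some outcome avoids every A_i.

17·p = 11/12 ≈ 0.917; existence CERTIFIED by the union bound.


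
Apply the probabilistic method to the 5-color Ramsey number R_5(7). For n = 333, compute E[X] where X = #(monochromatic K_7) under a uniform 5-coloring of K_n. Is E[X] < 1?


E[X] = C(333, 7) · 5^{1 − 21} = 84549532139028 · 5^{−20} = 84549532139028/95367431640625.
As a reduced fraction: E[X] = 84549532139028/95367431640625 ≈ 0.887.
Is E[X] < 1? YES.
Since E[X] < 1, there exists a 5-coloring of K_{333} with no monochromatic K_7; hence R_5(7) > 333.

E[X] = 84549532139028/95367431640625 ≈ 0.887; E[X] < 1, so R_5(7) > 333.


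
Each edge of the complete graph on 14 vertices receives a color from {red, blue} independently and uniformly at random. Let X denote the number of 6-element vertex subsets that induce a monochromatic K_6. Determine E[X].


Let X = Σ_S X_S over the C(14, 6) = 3003 subsets S of size 6, where X_S = 1 if the K_6 on S is monochromatic.
For a fixed S, the K_6 on S has C(6, 2) = 15 edges. P[all 15 edges red] = (1/2)^15, and likewise for blue, so P[monochromatic] = 2·(1/2)^15 = 2^{1 − 15} = 1/16384.
By linearity of expectation: E[X] = C(14, 6) · 2^{1 − 15} = 3003 · 1/16384 = 3003/16384.
Numerically: E[X] ≈ 0.183289.

E[X] = C(14,6)·2^(1−C(6,2)) = 3003/16384 ≈ 0.183289.


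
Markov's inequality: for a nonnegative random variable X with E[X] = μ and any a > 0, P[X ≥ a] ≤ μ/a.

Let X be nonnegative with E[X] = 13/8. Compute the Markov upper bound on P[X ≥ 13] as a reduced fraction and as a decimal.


μ = E[X] = 13/8, a = 13.
Markov: P[X ≥ 13] ≤ μ/a = (13/8)/13 = 1/8.
Numerically: ≈ 0.125000.
(Since a = 13 > μ = 1.625000, the bound 1/8 is < 1 and informative.)

P[X ≥ 13] ≤ 1/8 ≈ 0.125000.


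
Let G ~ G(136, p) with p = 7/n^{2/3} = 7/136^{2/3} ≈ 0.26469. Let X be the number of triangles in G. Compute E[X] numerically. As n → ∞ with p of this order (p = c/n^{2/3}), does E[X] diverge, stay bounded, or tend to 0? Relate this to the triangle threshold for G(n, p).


Number of potential triangles: C(136, 3) = 410040.
Each occurs with probability p³ ≈ (0.26469)³ ≈ 1.8544550e-02.
By linearity: E[X] = C(136, 3)·p³ ≈ 410040 · 1.8544550e-02 ≈ 7604.00735.
Since α = 2/3 < 1, p = c/n^{2/3} ≫ 1/n is above the triangle threshold p ~ 1/n. Asymptotically E[X] ~ (c³/6)·n^{3(1−α)} = (7³/6)·n^{1} → ∞; triangles are abundant w.h.p.

E[X] ≈ 7604.00735; in regime p = Θ(1/n^{2/3}) E[X] diverges (above the triangle threshold p ~ 1/n).


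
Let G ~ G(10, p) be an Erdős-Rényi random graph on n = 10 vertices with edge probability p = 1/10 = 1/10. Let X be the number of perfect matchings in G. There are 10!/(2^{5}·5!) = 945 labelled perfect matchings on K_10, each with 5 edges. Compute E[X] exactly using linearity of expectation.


K_10 has 10!/(2^{5}·5!) = 945 labelled perfect matchings.
For each such perfect matching H, let X_H = 1 if all 5 edges of H are present in G. Then P[X_H = 1] = p^{5} = (1/10)^{5} = 1/100000.
By linearity: E[X] = Σ_H E[X_H] = 945 · p^{5} = 945 · 1/100000 = 189/20000.
Numerically: E[X] ≈ 0.00945.

E[X] = 945 · (1/10)^{5} = 189/20000 ≈ 0.00945.


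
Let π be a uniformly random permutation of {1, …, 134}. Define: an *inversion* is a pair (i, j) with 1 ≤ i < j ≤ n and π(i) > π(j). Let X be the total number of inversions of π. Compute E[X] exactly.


Write X = Σ X_I over the C(134, 2) = 8911 pairs i < j, with X_I the indicator of one inversion.
There are 8911 indicators.
For each fixed pair i < j, the values π(i) and π(j) are two distinct elements of {1, …, 134} in uniformly random order; by symmetry P[π(i) > π(j)] = 1/2.
By linearity: E[X] = 8911 · (1/2) = C(134, 2) · (1/2) = 8911/2 = 8911/2 ≈ 4455.50000.

E[X] = 8911/2 = 4455.50000.


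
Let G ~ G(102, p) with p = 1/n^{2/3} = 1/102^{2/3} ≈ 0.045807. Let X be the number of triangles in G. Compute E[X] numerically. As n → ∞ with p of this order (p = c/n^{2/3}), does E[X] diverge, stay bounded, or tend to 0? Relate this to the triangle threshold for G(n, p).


Number of potential triangles: C(102, 3) = 171700.
Each occurs with probability p³ ≈ (0.045807)³ ≈ 9.6116878e-05.
By linearity: E[X] = C(102, 3)·p³ ≈ 171700 · 9.6116878e-05 ≈ 16.50327.
Since α = 2/3 < 1, p = c/n^{2/3} ≫ 1/n is above the triangle threshold p ~ 1/n. Asymptotically E[X] ~ (c³/6)·n^{3(1−α)} = (1³/6)·n^{1} → ∞; triangles are abundant w.h.p.

E[X] ≈ 16.50327; in regime p = Θ(1/n^{2/3}) E[X] diverges (above the triangle threshold p ~ 1/n).


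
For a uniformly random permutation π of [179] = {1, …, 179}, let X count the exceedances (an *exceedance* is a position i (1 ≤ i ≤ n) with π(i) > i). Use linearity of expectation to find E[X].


Write X = Σ_{i=1}^{179} X_i, where X_i = 1_{π(i) > i}.
For each fixed i, π(i) is uniform over {1, …, 179} (marginal of a uniform permutation), so P[π(i) > i] = (n − i)/n. Summing: Σ_{i=1}^{179} (n − i)/n = (0 + 1 + … + 178)/179 = 179(179 − 1)/(2·179) = (179 − 1)/2.
Hence E[X] = Σ_{i=1}^{179} (179 − i)/179 = 89 ≈ 89.000.

E[X] = 89 = 89.000.


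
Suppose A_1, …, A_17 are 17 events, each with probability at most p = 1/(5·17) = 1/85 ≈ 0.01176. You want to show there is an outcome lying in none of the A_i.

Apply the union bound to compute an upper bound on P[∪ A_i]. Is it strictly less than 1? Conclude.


Union bound: P[∪_{i=1}^{17} A_i] ≤ Σ_i P[A_i] ≤ 17·p = 17·(1/85) = 1/5.
Numerically: 1/5 ≈ 0.20000.
Is 1/5 < 1? YES.
Since P[∪ A_i] ≤ 1/5 < 1, the complement has P[∩ A_i^c] ≥ 1 − 1/5 = 4/5 > 0, so some outcome avoids every A_i.

17·p = 1/5 ≈ 0.20000; existence CERTIFIED by the union bound.


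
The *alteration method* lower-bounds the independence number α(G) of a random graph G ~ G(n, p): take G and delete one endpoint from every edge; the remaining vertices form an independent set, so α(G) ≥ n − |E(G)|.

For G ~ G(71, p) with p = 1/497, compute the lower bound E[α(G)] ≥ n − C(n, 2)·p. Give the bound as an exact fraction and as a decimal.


E[|E(G)|] = C(71, 2)·p = 2485 · (1/497) = 5.
E[α(G)] ≥ n − E[|E(G)|] = 71 − 5 = 66.
Numerically: ≈ 66.000000.
(This is only a lower bound; the true E[α(G)] may be larger.)

E[α(G)] ≥ 66 ≈ 66.000000.


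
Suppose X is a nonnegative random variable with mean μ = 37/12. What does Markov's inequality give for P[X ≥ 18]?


μ = E[X] = 37/12, a = 18.
Markov: P[X ≥ 18] ≤ μ/a = (37/12)/18 = 37/216.
Numerically: ≈ 0.17130.
(Since a = 18 > μ = 3.08333, the bound 37/216 is < 1 and informative.)

P[X ≥ 18] ≤ 37/216 ≈ 0.17130.


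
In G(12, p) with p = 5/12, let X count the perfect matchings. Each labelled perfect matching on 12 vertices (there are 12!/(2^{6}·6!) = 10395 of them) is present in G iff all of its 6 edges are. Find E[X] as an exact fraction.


K_12 has 12!/(2^{6}·6!) = 10395 labelled perfect matchings.
For each such perfect matching H, let X_H = 1 if all 6 edges of H are present in G. Then P[X_H = 1] = p^{6} = (5/12)^{6} = 15625/2985984.
By linearity: E[X] = Σ_H E[X_H] = 10395 · p^{6} = 10395 · 15625/2985984 = 6015625/110592.
Numerically: E[X] ≈ 54.3948.

E[X] = 10395 · (5/12)^{6} = 6015625/110592 ≈ 54.3948.


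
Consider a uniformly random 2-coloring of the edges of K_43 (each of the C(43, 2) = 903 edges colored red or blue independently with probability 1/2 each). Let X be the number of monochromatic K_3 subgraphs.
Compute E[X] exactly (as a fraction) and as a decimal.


Let X = Σ_S X_S over the C(43, 3) = 12341 subsets S of size 3, where X_S = 1 if the K_3 on S is monochromatic.
For a fixed S, the K_3 on S has C(3, 2) = 3 edges. P[all 3 edges red] = (1/2)^3, and likewise for blue, so P[monochromatic] = 2·(1/2)^3 = 2^{1 − 3} = 1/4.
By linearity of expectation: E[X] = C(43, 3) · 2^{1 − 3} = 12341 · 1/4 = 12341/4.
Numerically: E[X] ≈ 3085.25000.

E[X] = C(43,3)·2^(1−C(3,2)) = 12341/4 ≈ 3085.25000.


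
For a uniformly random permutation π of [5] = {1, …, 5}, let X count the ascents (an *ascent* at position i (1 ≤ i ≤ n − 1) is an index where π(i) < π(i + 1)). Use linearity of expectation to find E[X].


Write X = Σ X_I over i = 1, …, 4, with X_I the indicator of one ascent.
There are 4 indicators.
For each fixed i, the pair (π(i), π(i+1)) is a uniformly random ordered pair of distinct values from {1, …, 5}; by symmetry P[π(i) < π(i+1)] = 1/2.
By linearity: E[X] = 4 · (1/2) = (5 − 1) · (1/2) = 2 ≈ 2.000000.

E[X] = 2 = 2.000000.


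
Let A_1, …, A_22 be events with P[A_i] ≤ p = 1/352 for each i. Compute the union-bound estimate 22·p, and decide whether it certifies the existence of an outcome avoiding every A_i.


Union bound: P[∪_{i=1}^{22} A_i] ≤ Σ_i P[A_i] ≤ 22·p = 22·(1/352) = 1/16.
Numerically: 1/16 ≈ 0.0625.
Is 1/16 < 1? YES.
Since P[∪ A_i] ≤ 1/16 < 1, the complement has P[∩ A_i^c] ≥ 1 − 1/16 = 15/16 > 0, so some outcome avoids every A_i.

22·p = 1/16 ≈ 0.0625; existence CERTIFIED by the union bound.


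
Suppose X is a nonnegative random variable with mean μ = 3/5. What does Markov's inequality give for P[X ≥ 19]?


μ = E[X] = 3/5, a = 19.
Markov: P[X ≥ 19] ≤ μ/a = (3/5)/19 = 3/95.
Numerically: ≈ 0.032.
(Since a = 19 > μ = 0.600, the bound 3/95 is < 1 and informative.)

P[X ≥ 19] ≤ 3/95 ≈ 0.032.


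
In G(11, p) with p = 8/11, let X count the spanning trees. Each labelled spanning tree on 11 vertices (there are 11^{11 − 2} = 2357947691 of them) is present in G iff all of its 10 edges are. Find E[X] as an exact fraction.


K_11 has 11^{11 − 2} = 2357947691 labelled spanning trees.
For each such spanning tree H, let X_H = 1 if all 10 edges of H are present in G. Then P[X_H = 1] = p^{10} = (8/11)^{10} = 1073741824/25937424601.
By linearity: E[X] = Σ_H E[X_H] = 2357947691 · p^{10} = 2357947691 · 1073741824/25937424601 = 1073741824/11.
Numerically: E[X] ≈ 9.7613e+07.

E[X] = 2357947691 · (8/11)^{10} = 1073741824/11 ≈ 9.7613e+07.


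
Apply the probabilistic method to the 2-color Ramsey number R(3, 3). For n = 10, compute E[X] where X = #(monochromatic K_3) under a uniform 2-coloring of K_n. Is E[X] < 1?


E[X] = C(10, 3) · 2^{1 − 3} = 120 · 2^{−2} = 120/4.
As a reduced fraction: E[X] = 30 ≈ 30.000000.
Is E[X] < 1? NO.
Since E[X] ≥ 1, the first-moment bound is inconclusive at n = 10; it does NOT by itself certify R(3, 3) > 10.

E[X] = 30 ≈ 30.000000; E[X] ≥ 1; first-moment method inconclusive here.


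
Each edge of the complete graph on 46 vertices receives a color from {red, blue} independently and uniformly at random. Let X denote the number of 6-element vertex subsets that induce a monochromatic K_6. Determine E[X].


Let X = Σ_S X_S over the C(46, 6) = 9366819 subsets S of size 6, where X_S = 1 if the K_6 on S is monochromatic.
For a fixed S, the K_6 on S has C(6, 2) = 15 edges. P[all 15 edges red] = (1/2)^15, and likewise for blue, so P[monochromatic] = 2·(1/2)^15 = 2^{1 − 15} = 1/16384.
Summing: E[X] = C(46, 6) · 2^{1 − 15} = 9366819 · 1/16384 = 9366819/16384.
Numerically: E[X] ≈ 571.7053.

E[X] = C(46,6)·2^(1−C(6,2)) = 9366819/16384 ≈ 571.7053.


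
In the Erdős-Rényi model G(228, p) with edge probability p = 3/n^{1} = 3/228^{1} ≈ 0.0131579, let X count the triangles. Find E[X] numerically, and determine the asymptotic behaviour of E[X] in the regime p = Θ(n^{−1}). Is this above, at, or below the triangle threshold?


Number of potential triangles: C(228, 3) = 1949476.
Each occurs with probability p³ ≈ (0.0131579)³ ≈ 2.27802887e-06.
By linearity: E[X] = C(228, 3)·p³ ≈ 1949476 · 2.27802887e-06 ≈ 4.440963.
Here α = 1, so p = 3/n is exactly at the triangle threshold p ~ 1/n. Asymptotically E[X] → c³/6 = 3³/6 = 9/2 ≈ 4.500000, a bounded constant. In this regime the triangle count is asymptotically Poisson(c³/6).

E[X] ≈ 4.440963; in regime p = Θ(1/n^{1}) E[X] stays bounded (at the triangle threshold p ~ 1/n).


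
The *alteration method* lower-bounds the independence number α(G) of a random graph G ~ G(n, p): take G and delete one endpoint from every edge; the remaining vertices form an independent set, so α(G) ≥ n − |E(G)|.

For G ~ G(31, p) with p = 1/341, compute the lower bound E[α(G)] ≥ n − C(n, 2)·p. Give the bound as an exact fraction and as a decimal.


E[|E(G)|] = C(31, 2)·p = 465 · (1/341) = 15/11.
E[α(G)] ≥ n − E[|E(G)|] = 31 − 15/11 = 326/11.
Numerically: ≈ 29.6364.
(This is only a lower bound; the true E[α(G)] may be larger.)

E[α(G)] ≥ 326/11 ≈ 29.6364.


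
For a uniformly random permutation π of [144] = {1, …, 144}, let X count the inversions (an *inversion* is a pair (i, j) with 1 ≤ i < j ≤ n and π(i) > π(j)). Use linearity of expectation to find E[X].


Write X = Σ X_I over the C(144, 2) = 10296 pairs i < j, with X_I the indicator of one inversion.
There are 10296 indicators.
For each fixed pair i < j, the values π(i) and π(j) are two distinct elements of {1, …, 144} in uniformly random order; by symmetry P[π(i) > π(j)] = 1/2.
By linearity: E[X] = 10296 · (1/2) = C(144, 2) · (1/2) = 10296/2 = 5148 ≈ 5148.00000.

E[X] = 5148 = 5148.00000.


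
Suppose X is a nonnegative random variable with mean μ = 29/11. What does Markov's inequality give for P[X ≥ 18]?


μ = E[X] = 29/11, a = 18.
Markov: P[X ≥ 18] ≤ μ/a = (29/11)/18 = 29/198.
Numerically: ≈ 0.14646.
(Since a = 18 > μ = 2.63636, the bound 29/198 is < 1 and informative.)

P[X ≥ 18] ≤ 29/198 ≈ 0.14646.


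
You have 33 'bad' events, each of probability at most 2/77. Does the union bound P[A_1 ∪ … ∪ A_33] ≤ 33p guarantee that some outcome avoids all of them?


Union bound: P[∪_{i=1}^{33} A_i] ≤ Σ_i P[A_i] ≤ 33·p = 33·(2/77) = 6/7.
Numerically: 6/7 ≈ 0.857.
Is 6/7 < 1? YES.
Since P[∪ A_i] ≤ 6/7 < 1, the complement has P[∩ A_i^c] ≥ 1 − 6/7 = 1/7 > 0, so some outcome avoids every A_i.

33·p = 6/7 ≈ 0.857; existence CERTIFIED by the union bound.


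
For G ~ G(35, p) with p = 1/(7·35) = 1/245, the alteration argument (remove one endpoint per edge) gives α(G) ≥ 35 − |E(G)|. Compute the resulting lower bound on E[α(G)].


E[|E(G)|] = C(35, 2)·p = 595 · (1/245) = 17/7.
E[α(G)] ≥ n − E[|E(G)|] = 35 − 17/7 = 228/7.
Numerically: ≈ 32.571429.
(This is only a lower bound; the true E[α(G)] may be larger.)

E[α(G)] ≥ 228/7 ≈ 32.571429.


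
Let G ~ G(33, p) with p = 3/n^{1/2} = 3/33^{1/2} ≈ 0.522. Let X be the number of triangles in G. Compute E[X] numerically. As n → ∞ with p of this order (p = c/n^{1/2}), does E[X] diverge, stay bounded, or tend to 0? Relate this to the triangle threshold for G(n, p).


Number of potential triangles: C(33, 3) = 5456.
Each occurs with probability p³ ≈ (0.522)³ ≈ 1.42427e-01.
By linearity: E[X] = C(33, 3)·p³ ≈ 5456 · 1.42427e-01 ≈ 777.083.
Since α = 1/2 < 1, p = c/n^{1/2} ≫ 1/n is above the triangle threshold p ~ 1/n. Asymptotically E[X] ~ (c³/6)·n^{3(1−α)} = (3³/6)·n^{1.5} → ∞; triangles are abundant w.h.p.

E[X] ≈ 777.083; in regime p = Θ(1/n^{1/2}) E[X] diverges (above the triangle threshold p ~ 1/n).


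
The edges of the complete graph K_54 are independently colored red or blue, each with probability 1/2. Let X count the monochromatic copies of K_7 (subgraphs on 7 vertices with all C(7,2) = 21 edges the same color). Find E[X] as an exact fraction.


Let X = Σ_S X_S over the C(54, 7) = 177100560 subsets S of size 7, where X_S = 1 if the K_7 on S is monochromatic.
For a fixed S, the K_7 on S has C(7, 2) = 21 edges. P[all 21 edges red] = (1/2)^21, and likewise for blue, so P[monochromatic] = 2·(1/2)^21 = 2^{1 − 21} = 1/1048576.
By linearity of expectation: E[X] = C(54, 7) · 2^{1 − 21} = 177100560 · 1/1048576 = 11068785/65536.
Numerically: E[X] ≈ 168.896.

E[X] = C(54,7)·2^(1−C(7,2)) = 11068785/65536 ≈ 168.896.


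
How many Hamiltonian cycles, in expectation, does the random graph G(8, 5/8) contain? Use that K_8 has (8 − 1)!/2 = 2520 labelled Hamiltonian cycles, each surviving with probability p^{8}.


K_8 has (8 − 1)!/2 = 2520 labelled Hamiltonian cycles.
For each such Hamiltonian cycle H, let X_H = 1 if all 8 edges of H are present in G. Then P[X_H = 1] = p^{8} = (5/8)^{8} = 390625/16777216.
By linearity: E[X] = Σ_H E[X_H] = 2520 · p^{8} = 2520 · 390625/16777216 = 123046875/2097152.
Numerically: E[X] ≈ 58.67.

E[X] = 2520 · (5/8)^{8} = 123046875/2097152 ≈ 58.67.


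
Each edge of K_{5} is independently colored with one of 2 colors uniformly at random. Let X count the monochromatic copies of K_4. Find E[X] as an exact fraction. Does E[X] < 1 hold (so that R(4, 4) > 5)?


E[X] = C(5, 4) · 2^{1 − 6} = 5 · 2^{−5} = 5/32.
As a reduced fraction: E[X] = 5/32 ≈ 0.1562500.
Is E[X] < 1? YES.
Since E[X] < 1, there exists a 2-coloring of K_{5} with no monochromatic K_4; hence R(4, 4) > 5.

E[X] = 5/32 ≈ 0.1562500; E[X] < 1, so R(4, 4) > 5.


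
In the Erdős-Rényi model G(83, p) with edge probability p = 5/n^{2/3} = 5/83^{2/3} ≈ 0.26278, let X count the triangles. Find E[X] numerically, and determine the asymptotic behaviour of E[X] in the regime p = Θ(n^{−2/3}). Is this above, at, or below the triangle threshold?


Number of potential triangles: C(83, 3) = 91881.
Each occurs with probability p³ ≈ (0.26278)³ ≈ 1.8144869e-02.
By linearity: E[X] = C(83, 3)·p³ ≈ 91881 · 1.8144869e-02 ≈ 1667.16867.
Since α = 2/3 < 1, p = c/n^{2/3} ≫ 1/n is above the triangle threshold p ~ 1/n. Asymptotically E[X] ~ (c³/6)·n^{3(1−α)} = (5³/6)·n^{1} → ∞; triangles are abundant w.h.p.

E[X] ≈ 1667.16867; in regime p = Θ(1/n^{2/3}) E[X] diverges (above the triangle threshold p ~ 1/n).


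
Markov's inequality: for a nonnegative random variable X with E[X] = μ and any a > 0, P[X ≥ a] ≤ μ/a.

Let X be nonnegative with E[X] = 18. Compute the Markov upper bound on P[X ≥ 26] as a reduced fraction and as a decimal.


μ = E[X] = 18, a = 26.
Markov: P[X ≥ 26] ≤ μ/a = (18)/26 = 9/13.
Numerically: ≈ 0.692308.
(Since a = 26 > μ = 18.000000, the bound 9/13 is < 1 and informative.)

P[X ≥ 26] ≤ 9/13 ≈ 0.692308.


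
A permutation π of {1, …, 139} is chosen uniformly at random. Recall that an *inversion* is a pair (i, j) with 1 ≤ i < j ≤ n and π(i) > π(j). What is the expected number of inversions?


Write X = Σ X_I over the C(139, 2) = 9591 pairs i < j, with X_I the indicator of one inversion.
There are 9591 indicators.
For each fixed pair i < j, the values π(i) and π(j) are two distinct elements of {1, …, 139} in uniformly random order; by symmetry P[π(i) > π(j)] = 1/2.
By linearity: E[X] = 9591 · (1/2) = C(139, 2) · (1/2) = 9591/2 = 9591/2 ≈ 4795.5000.

E[X] = 9591/2 = 4795.5000.


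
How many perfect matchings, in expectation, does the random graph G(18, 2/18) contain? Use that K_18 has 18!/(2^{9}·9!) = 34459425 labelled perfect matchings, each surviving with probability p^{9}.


K_18 has 18!/(2^{9}·9!) = 34459425 labelled perfect matchings.
For each such perfect matching H, let X_H = 1 if all 9 edges of H are present in G. Then P[X_H = 1] = p^{9} = (1/9)^{9} = 1/387420489.
Summing the indicators: E[X] = Σ_H E[X_H] = 34459425 · p^{9} = 34459425 · 1/387420489 = 425425/4782969.
Numerically: E[X] ≈ 0.08895.

E[X] = 34459425 · (1/9)^{9} = 425425/4782969 ≈ 0.08895.


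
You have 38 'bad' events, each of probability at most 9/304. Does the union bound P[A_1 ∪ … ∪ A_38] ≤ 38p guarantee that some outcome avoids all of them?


Union bound: P[∪_{i=1}^{38} A_i] ≤ Σ_i P[A_i] ≤ 38·p = 38·(9/304) = 9/8.
Numerically: 9/8 ≈ 1.1250.
Is 9/8 < 1? NO.
Since the bound 9/8 is ≥ 1, the union bound is uninformative here; it does NOT by itself certify existence.

38·p = 9/8 ≈ 1.1250; existence NOT certified by the union bound.


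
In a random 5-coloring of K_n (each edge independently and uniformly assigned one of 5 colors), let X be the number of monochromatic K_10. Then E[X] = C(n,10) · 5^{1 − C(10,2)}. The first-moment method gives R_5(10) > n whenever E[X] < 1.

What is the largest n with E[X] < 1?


We need C(n, 10) · 5^{1 − 45} < 1, i.e. C(n, 10) < 5^{45 − 1} = 5684341886080801486968994140625.
Check values of n near the boundary:
  n = 5391: C(5391, 10) = 5666344714787188828795213697883; 5666344714787188828795213697883 < 5684341886080801486968994140625? YES
  n = 5392: C(5392, 10) = 5676873040158402483252283957448; 5676873040158402483252283957448 < 5684341886080801486968994140625? YES
  n = 5393: C(5393, 10) = 5687418968154238267170642278008; 5687418968154238267170642278008 < 5684341886080801486968994140625? NO
  n = 5394: C(5394, 10) = 5697982524930156243149785372878; 5697982524930156243149785372878 < 5684341886080801486968994140625? NO
The largest n with C(n, 10) < 5684341886080801486968994140625 is n = 5392 (where E[X] = 5676873040158402483252283957448/5684341886080801486968994140625 ≈ 0.999). Hence R_5(10) > 5392, i.e. R_5(10) ≥ 5393.

Largest n = 5392; hence R_5(10) > 5392.


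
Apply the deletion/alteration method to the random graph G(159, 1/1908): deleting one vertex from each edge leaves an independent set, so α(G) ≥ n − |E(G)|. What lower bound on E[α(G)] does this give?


E[|E(G)|] = C(159, 2)·p = 12561 · (1/1908) = 79/12.
E[α(G)] ≥ n − E[|E(G)|] = 159 − 79/12 = 1829/12.
Numerically: ≈ 152.416667.
(This is only a lower bound; the true E[α(G)] may be larger.)

E[α(G)] ≥ 1829/12 ≈ 152.416667.


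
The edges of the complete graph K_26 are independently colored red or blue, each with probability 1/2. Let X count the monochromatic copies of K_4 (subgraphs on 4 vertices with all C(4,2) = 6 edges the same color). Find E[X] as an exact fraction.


Let X = Σ_S X_S over the C(26, 4) = 14950 subsets S of size 4, where X_S = 1 if the K_4 on S is monochromatic.
For a fixed S, the K_4 on S has C(4, 2) = 6 edges. P[all 6 edges red] = (1/2)^6, and likewise for blue, so P[monochromatic] = 2·(1/2)^6 = 2^{1 − 6} = 1/32.
By linearity: E[X] = C(26, 4) · 2^{1 − 6} = 14950 · 1/32 = 7475/16.
Numerically: E[X] ≈ 467.187500.

E[X] = C(26,4)·2^(1−C(4,2)) = 7475/16 ≈ 467.187500.


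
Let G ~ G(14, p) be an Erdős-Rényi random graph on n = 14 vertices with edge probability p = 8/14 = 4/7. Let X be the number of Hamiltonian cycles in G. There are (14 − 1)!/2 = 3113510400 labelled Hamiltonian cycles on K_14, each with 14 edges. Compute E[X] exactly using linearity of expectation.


K_14 has (14 − 1)!/2 = 3113510400 labelled Hamiltonian cycles.
For each such Hamiltonian cycle H, let X_H = 1 if all 14 edges of H are present in G. Then P[X_H = 1] = p^{14} = (4/7)^{14} = 268435456/678223072849.
Summing the indicators: E[X] = Σ_H E[X_H] = 3113510400 · p^{14} = 3113510400 · 268435456/678223072849 = 119396654854963200/96889010407.
Numerically: E[X] ≈ 1.2323e+06.

E[X] = 3113510400 · (4/7)^{14} = 119396654854963200/96889010407 ≈ 1.2323e+06.


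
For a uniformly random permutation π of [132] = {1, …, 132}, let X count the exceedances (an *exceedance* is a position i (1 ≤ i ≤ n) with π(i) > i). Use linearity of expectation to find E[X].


Write X = Σ_{i=1}^{132} X_i, where X_i = 1_{π(i) > i}.
For each fixed i, π(i) is uniform over {1, …, 132} (marginal of a uniform permutation), so P[π(i) > i] = (n − i)/n. Summing: Σ_{i=1}^{132} (n − i)/n = (0 + 1 + … + 131)/132 = 132(132 − 1)/(2·132) = (132 − 1)/2.
Hence E[X] = Σ_{i=1}^{132} (132 − i)/132 = 131/2 ≈ 65.500.

E[X] = 131/2 = 65.500.


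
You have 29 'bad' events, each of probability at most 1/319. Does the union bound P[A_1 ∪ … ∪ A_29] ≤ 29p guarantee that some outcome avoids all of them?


Union bound: P[∪_{i=1}^{29} A_i] ≤ Σ_i P[A_i] ≤ 29·p = 29·(1/319) = 1/11.
Numerically: 1/11 ≈ 0.09091.
Is 1/11 < 1? YES.
Since P[∪ A_i] ≤ 1/11 < 1, the complement has P[∩ A_i^c] ≥ 1 − 1/11 = 10/11 > 0, so some outcome avoids every A_i.

29·p = 1/11 ≈ 0.09091; existence CERTIFIED by the union bound.


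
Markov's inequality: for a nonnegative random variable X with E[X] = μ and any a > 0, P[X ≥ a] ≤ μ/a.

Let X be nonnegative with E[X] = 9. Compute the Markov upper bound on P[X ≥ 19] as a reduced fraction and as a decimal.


μ = E[X] = 9, a = 19.
Markov: P[X ≥ 19] ≤ μ/a = (9)/19 = 9/19.
Numerically: ≈ 0.473684.
(Since a = 19 > μ = 9.000000, the bound 9/19 is < 1 and informative.)

P[X ≥ 19] ≤ 9/19 ≈ 0.473684.


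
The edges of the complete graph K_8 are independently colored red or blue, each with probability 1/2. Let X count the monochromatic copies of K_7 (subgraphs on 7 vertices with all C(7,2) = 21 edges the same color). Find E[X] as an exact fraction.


Let X = Σ_S X_S over the C(8, 7) = 8 subsets S of size 7, where X_S = 1 if the K_7 on S is monochromatic.
For a fixed S, the K_7 on S has C(7, 2) = 21 edges. P[all 21 edges red] = (1/2)^21, and likewise for blue, so P[monochromatic] = 2·(1/2)^21 = 2^{1 − 21} = 1/1048576.
By linearity of expectation: E[X] = C(8, 7) · 2^{1 − 21} = 8 · 1/1048576 = 1/131072.
Numerically: E[X] ≈ 0.000.

E[X] = C(8,7)·2^(1−C(7,2)) = 1/131072 ≈ 0.000.


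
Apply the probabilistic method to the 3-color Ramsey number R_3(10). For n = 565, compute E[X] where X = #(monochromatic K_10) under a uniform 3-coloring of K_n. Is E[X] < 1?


E[X] = C(565, 10) · 3^{1 − 45} = 843210704398024361828 · 3^{−44} = 843210704398024361828/984770902183611232881.
As a reduced fraction: E[X] = 843210704398024361828/984770902183611232881 ≈ 0.85625.
Is E[X] < 1? YES.
Since E[X] < 1, there exists a 3-coloring of K_{565} with no monochromatic K_10; hence R_3(10) > 565.

E[X] = 843210704398024361828/984770902183611232881 ≈ 0.85625; E[X] < 1, so R_3(10) > 565.


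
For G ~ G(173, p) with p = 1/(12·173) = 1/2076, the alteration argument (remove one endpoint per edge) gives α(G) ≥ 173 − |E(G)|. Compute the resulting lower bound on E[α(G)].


E[|E(G)|] = C(173, 2)·p = 14878 · (1/2076) = 43/6.
E[α(G)] ≥ n − E[|E(G)|] = 173 − 43/6 = 995/6.
Numerically: ≈ 165.83333.
(This is only a lower bound; the true E[α(G)] may be larger.)

E[α(G)] ≥ 995/6 ≈ 165.83333.


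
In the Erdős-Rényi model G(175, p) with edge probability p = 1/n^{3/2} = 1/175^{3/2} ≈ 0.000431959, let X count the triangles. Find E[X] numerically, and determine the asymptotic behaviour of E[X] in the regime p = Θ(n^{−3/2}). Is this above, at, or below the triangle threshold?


Number of potential triangles: C(175, 3) = 877975.
Each occurs with probability p³ ≈ (0.000431959)³ ≈ 8.05988381e-11.
By linearity: E[X] = C(175, 3)·p³ ≈ 877975 · 8.05988381e-11 ≈ 0.000071.
Since α = 3/2 > 1, p = c/n^{3/2} = o(1/n) is below the triangle threshold p ~ 1/n. Asymptotically E[X] ~ (c³/6)·n^{3(1−α)} = (1³/6)·n^{-1.5} → 0, so by Markov's inequality G has no triangles w.h.p.

E[X] ≈ 0.000071; in regime p = Θ(1/n^{3/2}) E[X] tends to 0 (below the triangle threshold p ~ 1/n).


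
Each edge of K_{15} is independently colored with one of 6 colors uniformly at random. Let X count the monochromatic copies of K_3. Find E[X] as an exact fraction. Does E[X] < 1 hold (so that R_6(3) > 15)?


E[X] = C(15, 3) · 6^{1 − 3} = 455 · 6^{−2} = 455/36.
As a reduced fraction: E[X] = 455/36 ≈ 12.6389.
Is E[X] < 1? NO.
Since E[X] ≥ 1, the first-moment bound is inconclusive at n = 15; it does NOT by itself certify R_6(3) > 15.

E[X] = 455/36 ≈ 12.6389; E[X] ≥ 1; first-moment method inconclusive here.
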